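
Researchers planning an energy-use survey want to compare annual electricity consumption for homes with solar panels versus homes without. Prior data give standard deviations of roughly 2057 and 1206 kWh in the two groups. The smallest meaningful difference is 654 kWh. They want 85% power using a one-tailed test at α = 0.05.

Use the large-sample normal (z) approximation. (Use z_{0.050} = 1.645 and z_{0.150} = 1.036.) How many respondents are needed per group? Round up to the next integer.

n = 96 per group

n = (z_α + z_β)² · (σ₁² + σ₂²) / δ²
  = (1.645 + 1.036)² · (2057² + 1206² = 5685685) / 654²
  = 7.1878 · 5685685 / 427716
  = 95.55
Round up → n = 96 per group.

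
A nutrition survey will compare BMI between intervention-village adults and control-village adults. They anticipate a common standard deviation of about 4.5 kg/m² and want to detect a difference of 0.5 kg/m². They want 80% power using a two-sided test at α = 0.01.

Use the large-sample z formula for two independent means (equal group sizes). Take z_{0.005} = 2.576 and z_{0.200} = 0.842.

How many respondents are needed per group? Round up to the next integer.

n = (z_{α/2} + z_β)² · (σ₁² + σ₂²) / δ²
  = (2.576 + 0.842)² · (2·4.5² = 40.5) / 0.5²
  = 11.6827 · 40.5 / 0.25
  = 1892.60
Round up → n = 1893 per group.

n = 1893 per group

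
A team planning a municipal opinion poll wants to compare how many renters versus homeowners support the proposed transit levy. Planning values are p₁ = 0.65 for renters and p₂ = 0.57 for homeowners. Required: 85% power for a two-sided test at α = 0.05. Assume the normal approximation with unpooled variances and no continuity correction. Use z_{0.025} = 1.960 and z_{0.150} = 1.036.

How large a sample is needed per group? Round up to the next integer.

n = 663 per group

n = (z_{α/2} + z_β)² · [p₁(1−p₁) + p₂(1−p₂)] / (p₁ − p₂)²
  = (1.960 + 1.036)² · (0.65·0.35 + 0.57·0.43) / (0.08)²
  = (2.996)² · (0.2275 + 0.2451) / 0.0064
  = 8.9760 · 0.4726 / 0.0064
  = 662.82
Round up → n = 663 per group.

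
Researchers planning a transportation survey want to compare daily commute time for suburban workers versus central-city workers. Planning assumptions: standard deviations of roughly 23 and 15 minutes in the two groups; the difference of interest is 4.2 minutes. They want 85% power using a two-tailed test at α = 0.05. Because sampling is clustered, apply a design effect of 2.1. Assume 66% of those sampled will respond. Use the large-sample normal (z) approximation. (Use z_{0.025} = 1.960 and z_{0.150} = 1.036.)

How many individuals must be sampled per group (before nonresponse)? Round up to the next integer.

n = 1221 per group

n = (z_{α/2} + z_β)² · (σ₁² + σ₂²) / δ²
  = (1.960 + 1.036)² · (23² + 15² = 754) / 4.2²
  = 8.9760 · 754 / 17.64
  = 383.67
Design effect: 2.1 × 383.67 = 805.70.
Adjust for 66% response: 805.70 / 0.66 = 1220.76.
Round up → n = 1221 per group.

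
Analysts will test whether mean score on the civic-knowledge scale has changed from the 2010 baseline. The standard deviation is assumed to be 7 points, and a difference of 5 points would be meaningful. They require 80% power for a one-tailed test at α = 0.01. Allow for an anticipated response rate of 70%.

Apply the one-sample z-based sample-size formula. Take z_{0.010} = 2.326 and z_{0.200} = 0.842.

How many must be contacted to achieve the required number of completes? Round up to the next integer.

n = (z_α + z_β)² · σ² / δ²
  = (2.326 + 0.842)² · 7² / 5²
  = 10.0362 · 49 / 25
  = 19.67
Adjust for 70% response: 19.67 / 0.70 = 28.10.
Round up → n = 29.

n = 29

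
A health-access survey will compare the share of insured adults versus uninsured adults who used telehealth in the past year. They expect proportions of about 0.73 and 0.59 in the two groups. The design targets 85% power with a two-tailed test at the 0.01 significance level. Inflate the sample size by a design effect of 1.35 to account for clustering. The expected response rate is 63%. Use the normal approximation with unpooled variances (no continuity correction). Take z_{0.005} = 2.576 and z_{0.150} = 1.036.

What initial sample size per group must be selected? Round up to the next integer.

n = (z_{α/2} + z_β)² · [p₁(1−p₁) + p₂(1−p₂)] / (p₁ − p₂)²
  = (2.576 + 1.036)² · (0.73·0.27 + 0.59·0.41) / (0.14)²
  = (3.612)² · (0.1971 + 0.2419) / 0.0196
  = 13.0465 · 0.4390 / 0.0196
  = 292.22
Design effect: 1.35 × 292.22 = 394.49.
Adjust for 63% response: 394.49 / 0.63 = 626.18.
Round up → n = 627 per group.

n = 627 per group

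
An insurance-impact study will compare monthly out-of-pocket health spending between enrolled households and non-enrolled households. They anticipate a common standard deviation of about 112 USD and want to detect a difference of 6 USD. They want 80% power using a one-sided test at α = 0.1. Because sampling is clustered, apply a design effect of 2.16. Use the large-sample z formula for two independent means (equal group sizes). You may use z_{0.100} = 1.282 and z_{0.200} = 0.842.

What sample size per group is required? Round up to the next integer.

n = 6791 per group

n = (z_α + z_β)² · (σ₁² + σ₂²) / δ²
  = (1.282 + 0.842)² · (2·112² = 25088) / 6²
  = 4.5114 · 25088 / 36
  = 3143.93
Design effect: 2.16 × 3143.93 = 6790.88.
Round up → n = 6791 per group.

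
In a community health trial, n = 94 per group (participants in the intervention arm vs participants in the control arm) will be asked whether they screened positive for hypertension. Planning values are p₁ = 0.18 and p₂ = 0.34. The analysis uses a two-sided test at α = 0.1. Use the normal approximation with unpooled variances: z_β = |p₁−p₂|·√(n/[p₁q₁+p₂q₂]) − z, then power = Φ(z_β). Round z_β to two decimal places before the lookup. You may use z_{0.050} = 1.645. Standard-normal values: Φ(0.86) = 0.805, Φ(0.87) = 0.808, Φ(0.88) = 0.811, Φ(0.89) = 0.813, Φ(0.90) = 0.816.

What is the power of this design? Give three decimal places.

z_β = |p₁−p₂|·√(n/[p₁q₁+p₂q₂]) − z_{α/2}
    = 0.16 · √(94/0.3720) − 1.645
    = 0.16 · 15.8962 − 1.645
    = 2.5434 − 1.645 = 0.8984 → 0.90
Power = Φ(0.90) = 0.816.

Power ≈ 0.816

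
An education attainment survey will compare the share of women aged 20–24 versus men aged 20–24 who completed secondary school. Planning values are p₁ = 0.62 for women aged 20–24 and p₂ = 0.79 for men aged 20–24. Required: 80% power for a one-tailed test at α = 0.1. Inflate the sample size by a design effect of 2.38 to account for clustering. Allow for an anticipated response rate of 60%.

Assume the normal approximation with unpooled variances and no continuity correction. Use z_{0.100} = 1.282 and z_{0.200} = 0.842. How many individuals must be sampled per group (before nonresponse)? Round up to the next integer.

n = (z_α + z_β)² · [p₁(1−p₁) + p₂(1−p₂)] / (p₁ − p₂)²
  = (1.282 + 0.842)² · (0.62·0.38 + 0.79·0.21) / (-0.17)²
  = (2.124)² · (0.2356 + 0.1659) / 0.0289
  = 4.5114 · 0.4015 / 0.0289
  = 62.68
Design effect: 2.38 × 62.68 = 149.17.
Adjust for 60% response: 149.17 / 0.60 = 248.61.
Round up → n = 249 per group.

n = 249 per group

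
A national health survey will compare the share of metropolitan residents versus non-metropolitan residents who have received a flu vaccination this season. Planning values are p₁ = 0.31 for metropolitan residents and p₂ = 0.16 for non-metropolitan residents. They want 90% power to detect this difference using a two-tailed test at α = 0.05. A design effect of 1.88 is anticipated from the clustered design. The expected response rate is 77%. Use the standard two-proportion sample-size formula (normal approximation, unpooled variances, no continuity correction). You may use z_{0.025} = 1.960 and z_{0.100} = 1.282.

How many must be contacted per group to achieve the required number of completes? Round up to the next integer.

n = 398 per group

n = (z_{α/2} + z_β)² · [p₁(1−p₁) + p₂(1−p₂)] / (p₁ − p₂)²
  = (1.960 + 1.282)² · (0.31·0.69 + 0.16·0.84) / (0.15)²
  = (3.242)² · (0.2139 + 0.1344) / 0.0225
  = 10.5106 · 0.3483 / 0.0225
  = 162.70
Design effect: 1.88 × 162.70 = 305.88.
Adjust for 77% response: 305.88 / 0.77 = 397.25.
Round up → n = 398 per group.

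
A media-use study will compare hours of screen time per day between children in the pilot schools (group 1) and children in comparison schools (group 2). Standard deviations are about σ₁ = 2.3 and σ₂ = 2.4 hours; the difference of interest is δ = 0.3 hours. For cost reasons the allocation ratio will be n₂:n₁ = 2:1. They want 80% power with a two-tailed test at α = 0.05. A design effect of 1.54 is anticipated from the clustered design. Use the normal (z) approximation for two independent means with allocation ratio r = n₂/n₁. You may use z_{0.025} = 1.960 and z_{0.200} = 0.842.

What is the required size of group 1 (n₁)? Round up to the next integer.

n₁ = (z_{α/2} + z_β)² · (σ₁² + σ₂²/r) / δ²
   = (1.960 + 0.842)² · (2.3² + 2.4²/2) / 0.3²
   = 7.8512 · (5.29 + 2.88) / 0.09
   = 7.8512 · 8.17 / 0.09
   = 712.71
Design effect: 1.54 × 712.71 = 1097.58.
Round up → n₁ = 1098; n₂ = r·n₁ = 2 × 1098 = 2196.

n₁ = 1098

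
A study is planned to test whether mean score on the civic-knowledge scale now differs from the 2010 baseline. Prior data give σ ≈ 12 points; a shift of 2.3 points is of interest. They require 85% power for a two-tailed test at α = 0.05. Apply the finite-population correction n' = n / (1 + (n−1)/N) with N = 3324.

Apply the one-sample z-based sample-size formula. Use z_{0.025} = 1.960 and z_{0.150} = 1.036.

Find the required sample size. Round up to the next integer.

n = (z_{α/2} + z_β)² · σ² / δ²
  = (1.960 + 1.036)² · 12² / 2.3²
  = 8.9760 · 144 / 5.29
  = 244.34
Finite-population correction (N = 3324): 244.34 / (1 + (244.34 − 1)/3324) = 227.67.
Round up → n = 228.

n = 228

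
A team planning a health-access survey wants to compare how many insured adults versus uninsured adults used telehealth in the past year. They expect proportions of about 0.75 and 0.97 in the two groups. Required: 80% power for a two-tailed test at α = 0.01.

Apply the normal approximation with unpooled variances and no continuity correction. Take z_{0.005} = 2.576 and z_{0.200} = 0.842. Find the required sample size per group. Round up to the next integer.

n = (z_{α/2} + z_β)² · [p₁(1−p₁) + p₂(1−p₂)] / (p₁ − p₂)²
  = (2.576 + 0.842)² · (0.75·0.25 + 0.97·0.03) / (-0.22)²
  = (3.418)² · (0.1875 + 0.0291) / 0.0484
  = 11.6827 · 0.2166 / 0.0484
  = 52.28
Round up → n = 53 per group.

n = 53 per group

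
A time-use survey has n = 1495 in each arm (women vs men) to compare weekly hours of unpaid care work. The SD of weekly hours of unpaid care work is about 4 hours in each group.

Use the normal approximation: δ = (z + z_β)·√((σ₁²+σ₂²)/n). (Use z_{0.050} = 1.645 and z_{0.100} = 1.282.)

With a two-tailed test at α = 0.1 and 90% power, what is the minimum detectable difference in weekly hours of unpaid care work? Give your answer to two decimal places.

Minimum detectable difference ≈ 0.43 hours

δ = (z_{α/2} + z_β) · √((σ₁²+σ₂²)/n)
  = (1.645 + 1.282) · √(32/1495)
  = 2.927 · √0.0214
  = 2.927 · 0.1463
  = 0.4282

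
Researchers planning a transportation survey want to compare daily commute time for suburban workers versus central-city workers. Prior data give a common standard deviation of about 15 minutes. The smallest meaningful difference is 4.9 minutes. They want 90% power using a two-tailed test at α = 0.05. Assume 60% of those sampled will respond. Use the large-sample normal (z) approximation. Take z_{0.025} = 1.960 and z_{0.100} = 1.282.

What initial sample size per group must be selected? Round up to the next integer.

n = 329 per group

n = (z_{α/2} + z_β)² · (σ₁² + σ₂²) / δ²
  = (1.960 + 1.282)² · (2·15² = 450) / 4.9²
  = 10.5106 · 450 / 24.01
  = 196.99
Adjust for 60% response: 196.99 / 0.60 = 328.32.
Round up → n = 329 per group.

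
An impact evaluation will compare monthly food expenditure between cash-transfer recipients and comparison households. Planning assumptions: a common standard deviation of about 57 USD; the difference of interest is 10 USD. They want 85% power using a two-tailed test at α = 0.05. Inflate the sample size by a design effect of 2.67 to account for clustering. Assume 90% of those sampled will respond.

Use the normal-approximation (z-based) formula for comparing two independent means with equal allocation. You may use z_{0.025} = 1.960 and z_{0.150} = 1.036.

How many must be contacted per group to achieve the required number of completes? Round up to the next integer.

n = 1731 per group

n = (z_{α/2} + z_β)² · (σ₁² + σ₂²) / δ²
  = (1.960 + 1.036)² · (2·57² = 6498) / 10²
  = 8.9760 · 6498 / 100
  = 583.26
Design effect: 2.67 × 583.26 = 1557.31.
Adjust for 90% response: 1557.31 / 0.90 = 1730.34.
Round up → n = 1731 per group.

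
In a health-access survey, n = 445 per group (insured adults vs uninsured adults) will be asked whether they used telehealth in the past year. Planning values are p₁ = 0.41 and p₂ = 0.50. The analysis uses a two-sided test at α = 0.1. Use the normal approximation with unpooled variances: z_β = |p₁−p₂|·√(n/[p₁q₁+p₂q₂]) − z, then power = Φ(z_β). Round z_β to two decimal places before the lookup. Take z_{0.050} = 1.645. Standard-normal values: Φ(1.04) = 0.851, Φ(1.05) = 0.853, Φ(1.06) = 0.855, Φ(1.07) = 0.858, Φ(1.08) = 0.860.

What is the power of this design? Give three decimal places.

z_β = |p₁−p₂|·√(n/[p₁q₁+p₂q₂]) − z_{α/2}
    = 0.09 · √(445/0.4919) − 1.645
    = 0.09 · 30.0775 − 1.645
    = 2.7070 − 1.645 = 1.0620 → 1.06
Power = Φ(1.06) = 0.855.

Power ≈ 0.855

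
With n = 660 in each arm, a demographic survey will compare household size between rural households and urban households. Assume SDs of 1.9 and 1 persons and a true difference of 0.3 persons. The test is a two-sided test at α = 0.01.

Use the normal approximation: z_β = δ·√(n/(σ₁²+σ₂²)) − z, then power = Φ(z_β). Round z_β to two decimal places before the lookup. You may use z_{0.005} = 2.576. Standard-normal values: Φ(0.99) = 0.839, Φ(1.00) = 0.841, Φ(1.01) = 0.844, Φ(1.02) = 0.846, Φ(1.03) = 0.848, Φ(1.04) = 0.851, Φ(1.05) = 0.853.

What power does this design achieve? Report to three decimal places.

Power ≈ 0.844

z_β = δ·√(n/(σ₁²+σ₂²)) − z_{α/2}
    = 0.3 · √(660/4.61) − 2.576
    = 0.3 · 11.96524 − 2.576
    = 3.5896 − 2.576 = 1.0136 → 1.01
Power = Φ(1.01) = 0.844.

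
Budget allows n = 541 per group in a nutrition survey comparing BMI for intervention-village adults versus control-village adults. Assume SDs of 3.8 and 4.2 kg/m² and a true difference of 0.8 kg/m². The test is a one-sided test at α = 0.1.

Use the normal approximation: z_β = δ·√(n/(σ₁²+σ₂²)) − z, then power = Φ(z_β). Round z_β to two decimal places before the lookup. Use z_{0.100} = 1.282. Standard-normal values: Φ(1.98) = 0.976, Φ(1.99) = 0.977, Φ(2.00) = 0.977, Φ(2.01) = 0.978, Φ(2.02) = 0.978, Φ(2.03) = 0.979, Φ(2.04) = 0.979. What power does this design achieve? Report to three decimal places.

Power ≈ 0.977

z_β = δ·√(n/(σ₁²+σ₂²)) − z_α
    = 0.8 · √(541/32.08) − 1.282
    = 0.8 · 4.10659 − 1.282
    = 3.2853 − 1.282 = 2.0033 → 2.00
Power = Φ(2.00) = 0.977.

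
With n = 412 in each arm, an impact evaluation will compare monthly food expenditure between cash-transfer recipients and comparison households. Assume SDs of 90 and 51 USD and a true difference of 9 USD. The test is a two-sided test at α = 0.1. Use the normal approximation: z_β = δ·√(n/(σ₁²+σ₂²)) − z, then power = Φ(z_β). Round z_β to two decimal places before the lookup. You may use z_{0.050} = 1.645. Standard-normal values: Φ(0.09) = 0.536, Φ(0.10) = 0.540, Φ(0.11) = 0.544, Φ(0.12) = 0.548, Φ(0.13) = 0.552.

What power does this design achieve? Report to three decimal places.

z_β = δ·√(n/(σ₁²+σ₂²)) − z_{α/2}
    = 9 · √(412/10701) − 1.645
    = 9 · 0.19622 − 1.645
    = 1.7660 − 1.645 = 0.1210 → 0.12
Power = Φ(0.12) = 0.548.

Power ≈ 0.548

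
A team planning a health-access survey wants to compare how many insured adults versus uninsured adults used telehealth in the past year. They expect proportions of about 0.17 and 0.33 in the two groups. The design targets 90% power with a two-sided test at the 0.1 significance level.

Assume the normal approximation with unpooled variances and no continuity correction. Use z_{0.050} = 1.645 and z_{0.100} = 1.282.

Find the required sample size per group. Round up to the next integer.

n = (z_{α/2} + z_β)² · [p₁(1−p₁) + p₂(1−p₂)] / (p₁ − p₂)²
  = (1.645 + 1.282)² · (0.17·0.83 + 0.33·0.67) / (-0.16)²
  = (2.927)² · (0.1411 + 0.2211) / 0.0256
  = 8.5673 · 0.3622 / 0.0256
  = 121.21
Round up → n = 122 per group.

n = 122 per group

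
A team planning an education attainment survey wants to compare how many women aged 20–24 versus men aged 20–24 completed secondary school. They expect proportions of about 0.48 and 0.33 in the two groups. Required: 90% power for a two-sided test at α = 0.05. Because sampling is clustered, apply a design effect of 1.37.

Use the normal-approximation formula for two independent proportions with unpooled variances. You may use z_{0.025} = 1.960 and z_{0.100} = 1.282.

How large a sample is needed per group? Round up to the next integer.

n = 302 per group

n = (z_{α/2} + z_β)² · [p₁(1−p₁) + p₂(1−p₂)] / (p₁ − p₂)²
  = (1.960 + 1.282)² · (0.48·0.52 + 0.33·0.67) / (0.15)²
  = (3.242)² · (0.2496 + 0.2211) / 0.0225
  = 10.5106 · 0.4707 / 0.0225
  = 219.88
Design effect: 1.37 × 219.88 = 301.24.
Round up → n = 302 per group.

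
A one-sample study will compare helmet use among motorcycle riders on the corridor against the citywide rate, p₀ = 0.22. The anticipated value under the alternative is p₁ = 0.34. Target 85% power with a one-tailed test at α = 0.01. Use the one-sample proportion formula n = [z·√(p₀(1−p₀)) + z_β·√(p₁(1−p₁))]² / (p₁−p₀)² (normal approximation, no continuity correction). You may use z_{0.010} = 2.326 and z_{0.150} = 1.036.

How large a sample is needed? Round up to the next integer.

n = 147

n = [z_α·√(p₀q₀) + z_β·√(p₁q₁)]² / (p₁ − p₀)²
  = [2.326·√(0.22·0.78) + 1.036·√(0.34·0.66)]² / (0.12)²
  = [2.326·0.4142 + 1.036·0.4737]² / 0.0144
  = [1.4543]² / 0.0144
  = 146.87
Round up → n = 147.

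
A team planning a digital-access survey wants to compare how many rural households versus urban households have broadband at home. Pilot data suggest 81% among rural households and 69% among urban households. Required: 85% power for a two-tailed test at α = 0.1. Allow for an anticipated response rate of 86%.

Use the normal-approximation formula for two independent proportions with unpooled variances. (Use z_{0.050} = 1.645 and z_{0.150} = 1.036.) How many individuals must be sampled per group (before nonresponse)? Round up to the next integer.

n = 214 per group

n = (z_{α/2} + z_β)² · [p₁(1−p₁) + p₂(1−p₂)] / (p₁ − p₂)²
  = (1.645 + 1.036)² · (0.81·0.19 + 0.69·0.31) / (0.12)²
  = (2.681)² · (0.1539 + 0.2139) / 0.0144
  = 7.1878 · 0.3678 / 0.0144
  = 183.59
Adjust for 86% response: 183.59 / 0.86 = 213.47.
Round up → n = 214 per group.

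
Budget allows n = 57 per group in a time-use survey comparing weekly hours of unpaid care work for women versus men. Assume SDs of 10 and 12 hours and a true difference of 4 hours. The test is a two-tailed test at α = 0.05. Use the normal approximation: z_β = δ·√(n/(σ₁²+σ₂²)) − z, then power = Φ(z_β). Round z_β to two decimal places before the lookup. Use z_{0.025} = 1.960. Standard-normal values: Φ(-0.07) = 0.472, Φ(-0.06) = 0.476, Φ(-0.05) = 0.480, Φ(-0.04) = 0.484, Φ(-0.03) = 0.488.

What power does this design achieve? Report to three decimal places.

z_β = δ·√(n/(σ₁²+σ₂²)) − z_{α/2}
    = 4 · √(57/244) − 1.960
    = 4 · 0.48333 − 1.960
    = 1.9333 − 1.960 = -0.0267 → -0.03
Power = Φ(-0.03) = 0.488.

Power ≈ 0.488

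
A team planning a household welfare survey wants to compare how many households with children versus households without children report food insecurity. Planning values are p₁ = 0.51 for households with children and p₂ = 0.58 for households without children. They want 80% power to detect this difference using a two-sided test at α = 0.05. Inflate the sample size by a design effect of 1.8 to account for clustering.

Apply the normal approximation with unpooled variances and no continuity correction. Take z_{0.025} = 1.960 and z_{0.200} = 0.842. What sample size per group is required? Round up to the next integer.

n = 1424 per group

n = (z_{α/2} + z_β)² · [p₁(1−p₁) + p₂(1−p₂)] / (p₁ − p₂)²
  = (1.960 + 0.842)² · (0.51·0.49 + 0.58·0.42) / (-0.07)²
  = (2.802)² · (0.2499 + 0.2436) / 0.0049
  = 7.8512 · 0.4935 / 0.0049
  = 790.73
Design effect: 1.8 × 790.73 = 1423.31.
Round up → n = 1424 per group.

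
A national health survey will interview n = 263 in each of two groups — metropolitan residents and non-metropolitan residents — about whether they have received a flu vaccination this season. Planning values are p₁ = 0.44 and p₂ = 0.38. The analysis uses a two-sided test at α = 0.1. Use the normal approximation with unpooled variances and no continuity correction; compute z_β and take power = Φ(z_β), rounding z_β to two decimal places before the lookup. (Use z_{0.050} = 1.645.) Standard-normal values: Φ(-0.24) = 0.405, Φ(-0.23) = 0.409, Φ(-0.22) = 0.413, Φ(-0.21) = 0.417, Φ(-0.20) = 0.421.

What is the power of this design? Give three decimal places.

z_β = |p₁−p₂|·√(n/[p₁q₁+p₂q₂]) − z_{α/2}
    = 0.06 · √(263/0.4820) − 1.645
    = 0.06 · 23.3590 − 1.645
    = 1.4015 − 1.645 = -0.2435 → -0.24
Power = Φ(-0.24) = 0.405.

Power ≈ 0.405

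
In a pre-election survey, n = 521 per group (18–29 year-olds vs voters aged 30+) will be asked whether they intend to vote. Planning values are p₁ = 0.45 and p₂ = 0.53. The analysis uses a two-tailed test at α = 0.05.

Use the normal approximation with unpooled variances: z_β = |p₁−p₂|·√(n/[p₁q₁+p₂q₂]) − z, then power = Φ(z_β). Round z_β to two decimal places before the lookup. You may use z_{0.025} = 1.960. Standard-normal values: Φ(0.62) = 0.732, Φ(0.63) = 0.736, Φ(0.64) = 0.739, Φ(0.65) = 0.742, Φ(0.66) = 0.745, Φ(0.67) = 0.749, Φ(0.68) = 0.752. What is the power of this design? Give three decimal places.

z_β = |p₁−p₂|·√(n/[p₁q₁+p₂q₂]) − z_{α/2}
    = 0.08 · √(521/0.4966) − 1.960
    = 0.08 · 32.3903 − 1.960
    = 2.5912 − 1.960 = 0.6312 → 0.63
Power = Φ(0.63) = 0.736.

Power ≈ 0.736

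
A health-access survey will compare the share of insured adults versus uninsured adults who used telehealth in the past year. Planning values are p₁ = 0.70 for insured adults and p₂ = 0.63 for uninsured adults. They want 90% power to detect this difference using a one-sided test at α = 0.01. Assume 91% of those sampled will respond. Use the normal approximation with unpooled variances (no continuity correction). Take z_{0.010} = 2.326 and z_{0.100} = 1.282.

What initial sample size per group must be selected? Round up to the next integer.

n = (z_α + z_β)² · [p₁(1−p₁) + p₂(1−p₂)] / (p₁ − p₂)²
  = (2.326 + 1.282)² · (0.70·0.30 + 0.63·0.37) / (0.07)²
  = (3.608)² · (0.2100 + 0.2331) / 0.0049
  = 13.0177 · 0.4431 / 0.0049
  = 1177.17
Adjust for 91% response: 1177.17 / 0.91 = 1293.59.
Round up → n = 1294 per group.

n = 1294 per group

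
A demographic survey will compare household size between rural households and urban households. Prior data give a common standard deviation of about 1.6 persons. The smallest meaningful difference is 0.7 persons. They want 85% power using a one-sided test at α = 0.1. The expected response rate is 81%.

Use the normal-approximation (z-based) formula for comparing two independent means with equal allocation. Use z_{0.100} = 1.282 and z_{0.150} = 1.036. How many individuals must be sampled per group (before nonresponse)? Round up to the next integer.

n = (z_α + z_β)² · (σ₁² + σ₂²) / δ²
  = (1.282 + 1.036)² · (2·1.6² = 5.12) / 0.7²
  = 5.3731 · 5.12 / 0.49
  = 56.14
Adjust for 81% response: 56.14 / 0.81 = 69.31.
Round up → n = 70 per group.

n = 70 per group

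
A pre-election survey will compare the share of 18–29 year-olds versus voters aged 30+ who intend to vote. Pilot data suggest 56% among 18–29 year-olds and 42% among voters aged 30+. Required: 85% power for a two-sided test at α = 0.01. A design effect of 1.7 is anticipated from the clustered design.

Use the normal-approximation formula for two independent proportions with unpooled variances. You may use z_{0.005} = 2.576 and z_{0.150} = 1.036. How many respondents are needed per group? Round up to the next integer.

n = (z_{α/2} + z_β)² · [p₁(1−p₁) + p₂(1−p₂)] / (p₁ − p₂)²
  = (2.576 + 1.036)² · (0.56·0.44 + 0.42·0.58) / (0.14)²
  = (3.612)² · (0.2464 + 0.2436) / 0.0196
  = 13.0465 · 0.4900 / 0.0196
  = 326.16
Design effect: 1.7 × 326.16 = 554.48.
Round up → n = 555 per group.

n = 555 per group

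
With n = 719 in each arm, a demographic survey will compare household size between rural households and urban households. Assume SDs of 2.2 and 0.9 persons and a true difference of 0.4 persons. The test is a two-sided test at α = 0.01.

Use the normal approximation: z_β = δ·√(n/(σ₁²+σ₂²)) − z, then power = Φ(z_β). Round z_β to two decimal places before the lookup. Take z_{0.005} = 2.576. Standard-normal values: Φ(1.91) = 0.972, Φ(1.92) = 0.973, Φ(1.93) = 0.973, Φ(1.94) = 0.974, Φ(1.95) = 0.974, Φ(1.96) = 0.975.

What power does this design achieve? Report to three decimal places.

Power ≈ 0.974

z_β = δ·√(n/(σ₁²+σ₂²)) − z_{α/2}
    = 0.4 · √(719/5.65) − 2.576
    = 0.4 · 11.28081 − 2.576
    = 4.5123 − 2.576 = 1.9363 → 1.94
Power = Φ(1.94) = 0.974.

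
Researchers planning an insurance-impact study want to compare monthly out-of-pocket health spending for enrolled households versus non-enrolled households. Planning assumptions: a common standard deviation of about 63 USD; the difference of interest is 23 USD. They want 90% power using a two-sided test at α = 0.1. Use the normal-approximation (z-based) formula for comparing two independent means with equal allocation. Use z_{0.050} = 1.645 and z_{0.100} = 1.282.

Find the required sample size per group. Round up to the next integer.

n = 129 per group

n = (z_{α/2} + z_β)² · (σ₁² + σ₂²) / δ²
  = (1.645 + 1.282)² · (2·63² = 7938) / 23²
  = 8.5673 · 7938 / 529
  = 128.56
Round up → n = 129 per group.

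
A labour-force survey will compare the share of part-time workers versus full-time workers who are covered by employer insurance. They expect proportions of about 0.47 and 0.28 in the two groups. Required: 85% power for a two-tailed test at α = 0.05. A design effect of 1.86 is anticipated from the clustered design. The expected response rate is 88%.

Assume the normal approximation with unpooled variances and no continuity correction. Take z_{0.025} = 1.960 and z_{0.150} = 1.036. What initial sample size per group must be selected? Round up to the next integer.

n = (z_{α/2} + z_β)² · [p₁(1−p₁) + p₂(1−p₂)] / (p₁ − p₂)²
  = (1.960 + 1.036)² · (0.47·0.53 + 0.28·0.72) / (0.19)²
  = (2.996)² · (0.2491 + 0.2016) / 0.0361
  = 8.9760 · 0.4507 / 0.0361
  = 112.06
Design effect: 1.86 × 112.06 = 208.44.
Adjust for 88% response: 208.44 / 0.88 = 236.86.
Round up → n = 237 per group.

n = 237 per group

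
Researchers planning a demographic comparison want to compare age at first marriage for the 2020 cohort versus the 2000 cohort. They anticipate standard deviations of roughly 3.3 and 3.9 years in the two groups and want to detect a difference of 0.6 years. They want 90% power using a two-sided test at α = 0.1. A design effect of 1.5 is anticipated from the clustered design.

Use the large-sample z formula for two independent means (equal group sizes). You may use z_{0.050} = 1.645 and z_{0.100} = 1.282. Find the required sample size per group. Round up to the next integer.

n = 932 per group

n = (z_{α/2} + z_β)² · (σ₁² + σ₂²) / δ²
  = (1.645 + 1.282)² · (3.3² + 3.9² = 26.1) / 0.6²
  = 8.5673 · 26.1 / 0.36
  = 621.13
Design effect: 1.5 × 621.13 = 931.70.
Round up → n = 932 per group.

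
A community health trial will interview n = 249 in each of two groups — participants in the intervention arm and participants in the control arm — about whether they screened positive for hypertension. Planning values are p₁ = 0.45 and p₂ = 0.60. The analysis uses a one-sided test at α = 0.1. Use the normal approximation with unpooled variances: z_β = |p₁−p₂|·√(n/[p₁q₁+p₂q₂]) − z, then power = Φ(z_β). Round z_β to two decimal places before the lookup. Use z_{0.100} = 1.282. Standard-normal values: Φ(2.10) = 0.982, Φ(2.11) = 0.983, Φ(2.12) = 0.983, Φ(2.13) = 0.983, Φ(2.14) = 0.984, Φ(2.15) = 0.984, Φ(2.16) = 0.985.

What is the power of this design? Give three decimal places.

z_β = |p₁−p₂|·√(n/[p₁q₁+p₂q₂]) − z_α
    = 0.15 · √(249/0.4875) − 1.282
    = 0.15 · 22.6002 − 1.282
    = 3.3900 − 1.282 = 2.1080 → 2.11
Power = Φ(2.11) = 0.983.

Power ≈ 0.983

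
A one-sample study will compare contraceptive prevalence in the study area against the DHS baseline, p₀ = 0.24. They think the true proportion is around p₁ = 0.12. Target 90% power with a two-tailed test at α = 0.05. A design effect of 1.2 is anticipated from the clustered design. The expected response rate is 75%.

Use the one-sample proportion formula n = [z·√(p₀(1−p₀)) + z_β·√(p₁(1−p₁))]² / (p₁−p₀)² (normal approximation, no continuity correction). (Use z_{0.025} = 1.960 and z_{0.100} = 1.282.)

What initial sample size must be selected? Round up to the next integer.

n = 175

n = [z_{α/2}·√(p₀q₀) + z_β·√(p₁q₁)]² / (p₁ − p₀)²
  = [1.960·√(0.24·0.76) + 1.282·√(0.12·0.88)]² / (-0.12)²
  = [1.960·0.4271 + 1.282·0.3250]² / 0.0144
  = [1.2537]² / 0.0144
  = 109.15
Design effect: 1.2 × 109.15 = 130.98.
Adjust for 75% response: 130.98 / 0.75 = 174.64.
Round up → n = 175.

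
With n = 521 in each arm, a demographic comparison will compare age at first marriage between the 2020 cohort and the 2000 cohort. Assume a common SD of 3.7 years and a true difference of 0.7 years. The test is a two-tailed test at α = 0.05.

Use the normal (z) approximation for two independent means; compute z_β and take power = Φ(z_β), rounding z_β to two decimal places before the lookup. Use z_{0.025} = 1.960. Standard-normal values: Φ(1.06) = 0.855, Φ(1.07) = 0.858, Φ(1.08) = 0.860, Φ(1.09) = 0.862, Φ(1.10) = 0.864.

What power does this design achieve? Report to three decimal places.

z_β = δ·√(n/(σ₁²+σ₂²)) − z_{α/2}
    = 0.7 · √(521/27.38) − 1.960
    = 0.7 · 4.36217 − 1.960
    = 3.0535 − 1.960 = 1.0935 → 1.09
Power = Φ(1.09) = 0.862.

Power ≈ 0.862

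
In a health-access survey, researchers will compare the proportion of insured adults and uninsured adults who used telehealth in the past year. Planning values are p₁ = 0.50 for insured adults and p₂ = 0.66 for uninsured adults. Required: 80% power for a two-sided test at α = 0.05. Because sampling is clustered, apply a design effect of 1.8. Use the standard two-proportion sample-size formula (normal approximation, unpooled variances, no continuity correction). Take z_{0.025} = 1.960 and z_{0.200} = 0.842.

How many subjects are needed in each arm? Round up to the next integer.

n = (z_{α/2} + z_β)² · [p₁(1−p₁) + p₂(1−p₂)] / (p₁ − p₂)²
  = (1.960 + 0.842)² · (0.50·0.50 + 0.66·0.34) / (-0.16)²
  = (2.802)² · (0.2500 + 0.2244) / 0.0256
  = 7.8512 · 0.4744 / 0.0256
  = 145.49
Design effect: 1.8 × 145.49 = 261.89.
Round up → n = 262 per group.

n = 262 per group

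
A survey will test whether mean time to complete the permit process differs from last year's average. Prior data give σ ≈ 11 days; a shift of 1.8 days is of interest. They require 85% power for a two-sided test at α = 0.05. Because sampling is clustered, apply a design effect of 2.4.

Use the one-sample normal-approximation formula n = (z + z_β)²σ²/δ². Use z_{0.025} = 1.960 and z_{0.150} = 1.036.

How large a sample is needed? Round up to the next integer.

n = (z_{α/2} + z_β)² · σ² / δ²
  = (1.960 + 1.036)² · 11² / 1.8²
  = 8.9760 · 121 / 3.24
  = 335.22
Design effect: 2.4 × 335.22 = 804.52.
Round up → n = 805.

n = 805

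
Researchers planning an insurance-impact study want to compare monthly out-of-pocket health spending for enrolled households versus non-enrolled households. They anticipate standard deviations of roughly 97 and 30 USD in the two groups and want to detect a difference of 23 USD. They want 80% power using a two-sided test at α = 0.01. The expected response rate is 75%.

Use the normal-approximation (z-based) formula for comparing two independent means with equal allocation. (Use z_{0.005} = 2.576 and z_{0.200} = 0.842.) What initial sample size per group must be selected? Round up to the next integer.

n = 304 per group

n = (z_{α/2} + z_β)² · (σ₁² + σ₂²) / δ²
  = (2.576 + 0.842)² · (97² + 30² = 10309) / 23²
  = 11.6827 · 10309 / 529
  = 227.67
Adjust for 75% response: 227.67 / 0.75 = 303.56.
Round up → n = 304 per group.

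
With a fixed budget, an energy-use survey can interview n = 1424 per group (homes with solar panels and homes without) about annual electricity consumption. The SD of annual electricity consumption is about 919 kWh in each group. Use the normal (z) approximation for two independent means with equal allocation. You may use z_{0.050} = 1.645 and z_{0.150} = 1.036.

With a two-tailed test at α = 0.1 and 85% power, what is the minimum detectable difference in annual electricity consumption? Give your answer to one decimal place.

Minimum detectable difference ≈ 92.3 kWh

δ = (z_{α/2} + z_β) · √((σ₁²+σ₂²)/n)
  = (1.645 + 1.036) · √(1689122/1424)
  = 2.681 · √1186.2
  = 2.681 · 34.4410
  = 92.3363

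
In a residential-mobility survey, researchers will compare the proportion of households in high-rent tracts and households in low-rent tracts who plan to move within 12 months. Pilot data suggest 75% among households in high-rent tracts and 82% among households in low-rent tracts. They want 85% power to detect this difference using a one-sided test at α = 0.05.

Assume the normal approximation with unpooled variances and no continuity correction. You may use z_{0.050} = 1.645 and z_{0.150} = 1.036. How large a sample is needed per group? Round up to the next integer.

n = 492 per group

n = (z_α + z_β)² · [p₁(1−p₁) + p₂(1−p₂)] / (p₁ − p₂)²
  = (1.645 + 1.036)² · (0.75·0.25 + 0.82·0.18) / (-0.07)²
  = (2.681)² · (0.1875 + 0.1476) / 0.0049
  = 7.1878 · 0.3351 / 0.0049
  = 491.55
Round up → n = 492 per group.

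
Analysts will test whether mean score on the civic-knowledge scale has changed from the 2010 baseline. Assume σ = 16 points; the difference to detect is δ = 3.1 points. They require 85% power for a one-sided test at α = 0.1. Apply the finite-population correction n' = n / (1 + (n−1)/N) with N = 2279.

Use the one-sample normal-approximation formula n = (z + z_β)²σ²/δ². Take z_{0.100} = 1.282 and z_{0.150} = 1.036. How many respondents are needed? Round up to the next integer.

n = (z_α + z_β)² · σ² / δ²
  = (1.282 + 1.036)² · 16² / 3.1²
  = 5.3731 · 256 / 9.61
  = 143.13
Finite-population correction (N = 2279): 143.13 / (1 + (143.13 − 1)/2279) = 134.73.
Round up → n = 135.

n = 135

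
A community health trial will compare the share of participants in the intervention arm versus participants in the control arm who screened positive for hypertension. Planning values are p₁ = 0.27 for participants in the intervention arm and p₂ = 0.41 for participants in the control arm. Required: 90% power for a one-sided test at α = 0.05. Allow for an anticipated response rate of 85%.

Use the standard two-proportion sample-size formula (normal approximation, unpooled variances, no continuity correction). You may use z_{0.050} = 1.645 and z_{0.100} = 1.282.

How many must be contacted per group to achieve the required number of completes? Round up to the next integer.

n = 226 per group

n = (z_α + z_β)² · [p₁(1−p₁) + p₂(1−p₂)] / (p₁ − p₂)²
  = (1.645 + 1.282)² · (0.27·0.73 + 0.41·0.59) / (-0.14)²
  = (2.927)² · (0.1971 + 0.2419) / 0.0196
  = 8.5673 · 0.4390 / 0.0196
  = 191.89
Adjust for 85% response: 191.89 / 0.85 = 225.75.
Round up → n = 226 per group.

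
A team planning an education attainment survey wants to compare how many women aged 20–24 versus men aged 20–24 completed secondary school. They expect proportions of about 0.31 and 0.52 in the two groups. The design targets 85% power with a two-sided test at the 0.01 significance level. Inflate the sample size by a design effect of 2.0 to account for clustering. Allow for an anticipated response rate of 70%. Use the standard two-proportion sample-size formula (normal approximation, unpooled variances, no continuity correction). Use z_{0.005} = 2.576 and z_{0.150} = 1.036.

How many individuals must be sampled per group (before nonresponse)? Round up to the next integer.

n = (z_{α/2} + z_β)² · [p₁(1−p₁) + p₂(1−p₂)] / (p₁ − p₂)²
  = (2.576 + 1.036)² · (0.31·0.69 + 0.52·0.48) / (-0.21)²
  = (3.612)² · (0.2139 + 0.2496) / 0.0441
  = 13.0465 · 0.4635 / 0.0441
  = 137.12
Design effect: 2.0 × 137.12 = 274.24.
Adjust for 70% response: 274.24 / 0.70 = 391.78.
Round up → n = 392 per group.

n = 392 per group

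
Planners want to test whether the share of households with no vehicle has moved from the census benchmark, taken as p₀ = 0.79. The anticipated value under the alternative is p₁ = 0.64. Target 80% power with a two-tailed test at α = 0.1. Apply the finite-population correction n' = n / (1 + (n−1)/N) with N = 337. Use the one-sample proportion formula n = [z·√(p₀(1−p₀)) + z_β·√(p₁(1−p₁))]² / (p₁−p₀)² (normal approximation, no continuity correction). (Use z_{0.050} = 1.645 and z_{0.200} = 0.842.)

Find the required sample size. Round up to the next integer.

n = 45

n = [z_{α/2}·√(p₀q₀) + z_β·√(p₁q₁)]² / (p₁ − p₀)²
  = [1.645·√(0.79·0.21) + 0.842·√(0.64·0.36)]² / (-0.15)²
  = [1.645·0.4073 + 0.842·0.4800]² / 0.0225
  = [1.0742]² / 0.0225
  = 51.28
Finite-population correction (N = 337): 51.28 / (1 + (51.28 − 1)/337) = 44.62.
Round up → n = 45.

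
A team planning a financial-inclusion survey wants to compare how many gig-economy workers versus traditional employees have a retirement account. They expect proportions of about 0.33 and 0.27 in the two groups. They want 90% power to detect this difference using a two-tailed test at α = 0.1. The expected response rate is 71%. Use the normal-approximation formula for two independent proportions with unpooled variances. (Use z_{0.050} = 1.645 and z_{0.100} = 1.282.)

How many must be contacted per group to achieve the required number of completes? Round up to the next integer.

n = (z_{α/2} + z_β)² · [p₁(1−p₁) + p₂(1−p₂)] / (p₁ − p₂)²
  = (1.645 + 1.282)² · (0.33·0.67 + 0.27·0.73) / (0.06)²
  = (2.927)² · (0.2211 + 0.1971) / 0.0036
  = 8.5673 · 0.4182 / 0.0036
  = 995.24
Adjust for 71% response: 995.24 / 0.71 = 1401.74.
Round up → n = 1402 per group.

n = 1402 per group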